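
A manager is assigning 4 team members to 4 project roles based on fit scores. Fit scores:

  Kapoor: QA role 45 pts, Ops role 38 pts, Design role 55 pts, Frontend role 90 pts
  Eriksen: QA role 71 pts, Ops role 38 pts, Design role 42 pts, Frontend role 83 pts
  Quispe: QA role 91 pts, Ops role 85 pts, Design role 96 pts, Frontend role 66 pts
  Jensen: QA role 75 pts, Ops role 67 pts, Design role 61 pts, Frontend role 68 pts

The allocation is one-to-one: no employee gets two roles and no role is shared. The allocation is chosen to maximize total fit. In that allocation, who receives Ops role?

Jensen receives Ops role.

Optimal: Kapoor→Frontend role (90 pts), Eriksen→QA role (71 pts), Quispe→Design role (96 pts), Jensen→Ops role (67 pts) — total 90+71+96+67 = 324 pts.
Column-greedy (each role in turn goes to its best remaining employee) gives 296 pts, worse by 28.
Jensen's own top role is QA role (75 pts), but forcing Jensen→QA role and reassigning the rest optimally gives only 299 pts — worse by 25.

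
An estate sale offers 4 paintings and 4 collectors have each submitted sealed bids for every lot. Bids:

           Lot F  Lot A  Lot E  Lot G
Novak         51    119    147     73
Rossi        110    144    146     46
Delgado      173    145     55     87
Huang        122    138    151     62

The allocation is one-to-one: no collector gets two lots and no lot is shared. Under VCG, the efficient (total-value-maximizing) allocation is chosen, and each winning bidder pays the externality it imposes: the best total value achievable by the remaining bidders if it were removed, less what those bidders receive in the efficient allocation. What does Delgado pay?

Delgado pays $45.

Efficient allocation: Novak→Lot G ($73), Rossi→Lot A ($144), Delgado→Lot F ($173), Huang→Lot E ($151); total welfare W = $541.
Delgado receives Lot F at value $173, so the others get W − 173 = $368.
Without Delgado: best allocation of the remaining 3 bidders over all 4 lots is Novak→Lot E ($147), Rossi→Lot A ($144), Huang→Lot F ($122), total $413.
VCG payment = (others' best without Delgado) − (others' welfare with Delgado) = 413 − 368 = $45.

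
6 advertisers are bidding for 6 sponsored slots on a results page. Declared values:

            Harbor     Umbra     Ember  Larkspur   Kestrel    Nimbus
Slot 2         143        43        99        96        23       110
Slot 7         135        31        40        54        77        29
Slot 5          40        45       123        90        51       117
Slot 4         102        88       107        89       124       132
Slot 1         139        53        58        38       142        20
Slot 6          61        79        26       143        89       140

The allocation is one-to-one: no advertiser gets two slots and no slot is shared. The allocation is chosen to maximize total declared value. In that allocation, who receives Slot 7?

Optimal: Harbor→Slot 7 ($135), Umbra→Slot 4 ($88), Ember→Slot 5 ($123), Larkspur→Slot 6 ($143), Kestrel→Slot 1 ($142), Nimbus→Slot 2 ($110) — total 135+88+123+143+142+110 = $741.
Row-greedy (each advertiser in turn takes its best remaining slot) gives $668, worse by 73.
Harbor's own top slot is Slot 2 ($143), but forcing Harbor→Slot 2 and reassigning the rest optimally gives only $714 — worse by 27.

Harbor receives Slot 7.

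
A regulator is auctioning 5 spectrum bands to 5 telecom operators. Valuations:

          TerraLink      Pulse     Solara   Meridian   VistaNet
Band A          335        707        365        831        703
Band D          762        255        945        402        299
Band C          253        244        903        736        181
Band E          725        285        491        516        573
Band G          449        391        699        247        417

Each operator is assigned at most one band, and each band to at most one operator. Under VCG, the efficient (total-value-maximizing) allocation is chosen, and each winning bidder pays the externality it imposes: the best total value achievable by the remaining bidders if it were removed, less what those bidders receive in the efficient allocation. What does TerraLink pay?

TerraLink pays $156M.

Efficient allocation: TerraLink→Band E ($725M), Pulse→Band A ($707M), Solara→Band D ($945M), Meridian→Band C ($736M), VistaNet→Band G ($417M); total welfare W = $3530M.
TerraLink receives Band E at value $725M, so the others get W − 725 = $2805M.
Without TerraLink: best allocation of the remaining 4 bidders over all 5 bands is Pulse→Band A ($707M), Solara→Band D ($945M), Meridian→Band C ($736M), VistaNet→Band E ($573M), total $2961M.
VCG payment = (others' best without TerraLink) − (others' welfare with TerraLink) = 2961 − 2805 = $156M.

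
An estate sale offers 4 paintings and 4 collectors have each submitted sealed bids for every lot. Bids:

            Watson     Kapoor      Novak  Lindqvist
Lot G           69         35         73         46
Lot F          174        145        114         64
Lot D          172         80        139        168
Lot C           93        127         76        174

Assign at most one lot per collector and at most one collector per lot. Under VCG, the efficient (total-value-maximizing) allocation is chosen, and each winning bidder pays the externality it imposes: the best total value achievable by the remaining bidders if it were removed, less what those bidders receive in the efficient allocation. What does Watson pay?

Efficient allocation: Watson→Lot D ($172), Kapoor→Lot F ($145), Novak→Lot G ($73), Lindqvist→Lot C ($174); total welfare W = $564.
Watson receives Lot D at value $172, so the others get W − 172 = $392.
Without Watson: best allocation of the remaining 3 bidders over all 4 lots is Kapoor→Lot F ($145), Novak→Lot D ($139), Lindqvist→Lot C ($174), total $458.
VCG payment = (others' best without Watson) − (others' welfare with Watson) = 458 − 392 = $66.

Watson pays $66.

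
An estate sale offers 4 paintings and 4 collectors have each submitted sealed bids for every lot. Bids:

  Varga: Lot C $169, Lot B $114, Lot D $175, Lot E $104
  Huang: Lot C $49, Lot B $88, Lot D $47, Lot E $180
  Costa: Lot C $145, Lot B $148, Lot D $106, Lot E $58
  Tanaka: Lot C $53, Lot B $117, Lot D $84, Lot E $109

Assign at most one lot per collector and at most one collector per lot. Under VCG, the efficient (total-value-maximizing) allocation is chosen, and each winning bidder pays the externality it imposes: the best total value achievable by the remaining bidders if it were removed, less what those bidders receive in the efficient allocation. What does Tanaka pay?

Tanaka pays $3.

Efficient allocation: Varga→Lot D ($175), Huang→Lot E ($180), Costa→Lot C ($145), Tanaka→Lot B ($117); total welfare W = $617.
Tanaka receives Lot B at value $117, so the others get W − 117 = $500.
Without Tanaka: best allocation of the remaining 3 bidders over all 4 lots is Varga→Lot D ($175), Huang→Lot E ($180), Costa→Lot B ($148), total $503.
VCG payment = (others' best without Tanaka) − (others' welfare with Tanaka) = 503 − 500 = $3.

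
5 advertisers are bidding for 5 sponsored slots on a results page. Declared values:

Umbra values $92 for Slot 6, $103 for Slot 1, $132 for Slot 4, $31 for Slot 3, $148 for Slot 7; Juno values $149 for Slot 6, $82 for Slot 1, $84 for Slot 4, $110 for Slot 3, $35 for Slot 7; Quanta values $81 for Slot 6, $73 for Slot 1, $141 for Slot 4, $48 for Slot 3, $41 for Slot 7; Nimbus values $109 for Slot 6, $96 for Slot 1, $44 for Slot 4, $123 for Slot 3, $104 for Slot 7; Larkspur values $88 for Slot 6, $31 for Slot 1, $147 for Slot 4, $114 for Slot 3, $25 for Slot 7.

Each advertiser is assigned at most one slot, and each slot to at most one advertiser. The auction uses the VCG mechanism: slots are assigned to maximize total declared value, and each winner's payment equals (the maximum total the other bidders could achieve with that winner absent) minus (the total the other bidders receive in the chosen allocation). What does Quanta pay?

Efficient allocation: Umbra→Slot 7 ($148), Juno→Slot 6 ($149), Quanta→Slot 4 ($141), Nimbus→Slot 1 ($96), Larkspur→Slot 3 ($114); total welfare W = $648.
Quanta receives Slot 4 at value $141, so the others get W − 141 = $507.
Without Quanta: best allocation of the remaining 4 bidders over all 5 slots is Umbra→Slot 7 ($148), Juno→Slot 6 ($149), Nimbus→Slot 3 ($123), Larkspur→Slot 4 ($147), total $567.
VCG payment = (others' best without Quanta) − (others' welfare with Quanta) = 567 − 507 = $60.

Quanta pays $60.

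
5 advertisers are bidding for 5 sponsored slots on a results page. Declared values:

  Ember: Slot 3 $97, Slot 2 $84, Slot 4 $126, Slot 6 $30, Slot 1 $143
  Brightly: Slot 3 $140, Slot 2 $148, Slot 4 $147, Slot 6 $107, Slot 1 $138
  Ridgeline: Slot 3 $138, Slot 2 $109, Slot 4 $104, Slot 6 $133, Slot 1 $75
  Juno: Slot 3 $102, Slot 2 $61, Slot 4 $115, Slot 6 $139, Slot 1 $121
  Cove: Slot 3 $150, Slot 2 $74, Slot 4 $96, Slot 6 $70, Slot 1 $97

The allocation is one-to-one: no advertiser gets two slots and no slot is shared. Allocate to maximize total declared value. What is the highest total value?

Maximum total: $689

Optimal: Ember→Slot 1 ($143), Brightly→Slot 2 ($148), Ridgeline→Slot 6 ($133), Juno→Slot 4 ($115), Cove→Slot 3 ($150) — total 143+148+133+115+150 = $689.
Max-entry greedy (repeatedly take the single best remaining cell) gives $684, worse by 5.
Next-best assignment: Ember→Slot 1, Brightly→Slot 4, Ridgeline→Slot 2, Juno→Slot 6, Cove→Slot 3 = $688.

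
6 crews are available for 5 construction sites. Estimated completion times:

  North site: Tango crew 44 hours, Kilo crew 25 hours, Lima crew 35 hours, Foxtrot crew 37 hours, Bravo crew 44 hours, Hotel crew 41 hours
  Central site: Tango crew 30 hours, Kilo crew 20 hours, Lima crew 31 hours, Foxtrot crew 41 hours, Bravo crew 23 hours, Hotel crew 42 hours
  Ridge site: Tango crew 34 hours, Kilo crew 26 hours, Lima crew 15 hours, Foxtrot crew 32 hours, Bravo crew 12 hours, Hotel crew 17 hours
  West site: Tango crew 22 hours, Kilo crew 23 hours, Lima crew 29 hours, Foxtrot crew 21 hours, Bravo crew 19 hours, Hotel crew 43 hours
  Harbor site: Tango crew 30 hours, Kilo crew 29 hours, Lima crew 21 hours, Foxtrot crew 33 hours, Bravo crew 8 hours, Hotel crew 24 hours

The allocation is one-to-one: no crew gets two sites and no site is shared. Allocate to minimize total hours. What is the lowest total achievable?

Optimal: Kilo crew→North site (25 hours), Tango crew→Central site (30 hours), Lima crew→Ridge site (15 hours), Foxtrot crew→West site (21 hours), Bravo crew→Harbor site (8 hours) — total 25+30+15+21+8 = 99 hours.
Min-entry greedy (repeatedly take the single cheapest remaining cell) gives 105 hours, worse by 6.
Every other assignment is strictly worse.

Minimum total: 99 hours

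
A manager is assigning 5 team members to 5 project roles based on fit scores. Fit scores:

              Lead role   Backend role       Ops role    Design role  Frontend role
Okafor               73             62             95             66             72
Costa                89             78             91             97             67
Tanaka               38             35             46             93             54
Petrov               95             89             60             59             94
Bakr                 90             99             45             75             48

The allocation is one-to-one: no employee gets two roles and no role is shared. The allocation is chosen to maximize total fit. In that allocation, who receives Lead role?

Costa receives Lead role.

Optimal: Okafor→Ops role (95 pts), Costa→Lead role (89 pts), Tanaka→Design role (93 pts), Petrov→Frontend role (94 pts), Bakr→Backend role (99 pts) — total 95+89+93+94+99 = 470 pts.
Max-entry greedy (repeatedly take the single best remaining cell) gives 440 pts, worse by 30.
Next-best assignment: Okafor→Lead role, Costa→Ops role, Tanaka→Design role, Petrov→Frontend role, Bakr→Backend role = 450 pts.
Swapping Bakr↔Tanaka (Bakr→Design role 75 pts, Tanaka→Backend role 35 pts) loses 82.
Costa's own top role is Design role (97 pts), but forcing Costa→Design role and reassigning the rest optimally gives only 440 pts — worse by 30.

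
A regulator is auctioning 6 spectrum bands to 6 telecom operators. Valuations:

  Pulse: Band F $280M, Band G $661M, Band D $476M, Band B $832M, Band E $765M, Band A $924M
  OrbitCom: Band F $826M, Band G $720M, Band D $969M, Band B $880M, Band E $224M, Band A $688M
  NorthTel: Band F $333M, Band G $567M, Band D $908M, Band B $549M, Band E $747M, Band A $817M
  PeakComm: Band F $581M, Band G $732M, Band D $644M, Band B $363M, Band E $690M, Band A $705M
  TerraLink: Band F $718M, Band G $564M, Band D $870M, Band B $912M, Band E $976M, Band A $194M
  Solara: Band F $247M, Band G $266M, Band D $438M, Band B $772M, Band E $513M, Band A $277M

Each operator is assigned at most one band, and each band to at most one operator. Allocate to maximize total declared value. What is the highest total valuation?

Optimal: Pulse→Band A ($924M), OrbitCom→Band F ($826M), NorthTel→Band D ($908M), PeakComm→Band G ($732M), TerraLink→Band E ($976M), Solara→Band B ($772M) — total 924+826+908+732+976+772 = $5138M.
Max-entry greedy (repeatedly take the single best remaining cell) gives $4706M, worse by 432.
Next-best assignment: Pulse→Band A, OrbitCom→Band G, NorthTel→Band D, PeakComm→Band F, TerraLink→Band E, Solara→Band B = $4881M.
Swapping Pulse↔Solara (Pulse→Band B $832M, Solara→Band A $277M) loses 587.

Maximum total: $5138M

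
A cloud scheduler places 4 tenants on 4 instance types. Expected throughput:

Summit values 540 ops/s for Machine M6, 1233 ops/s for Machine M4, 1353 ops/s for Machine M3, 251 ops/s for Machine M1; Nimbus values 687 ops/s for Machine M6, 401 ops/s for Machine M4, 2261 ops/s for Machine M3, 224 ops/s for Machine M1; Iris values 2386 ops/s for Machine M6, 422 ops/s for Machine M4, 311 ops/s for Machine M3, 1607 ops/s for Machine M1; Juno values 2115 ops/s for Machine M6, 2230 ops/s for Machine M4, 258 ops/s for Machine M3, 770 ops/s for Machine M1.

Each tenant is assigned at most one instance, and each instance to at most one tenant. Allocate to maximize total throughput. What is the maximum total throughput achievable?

Max total: 7216 ops/s

Optimal: Summit→Machine M4 (1233 ops/s), Nimbus→Machine M3 (2261 ops/s), Iris→Machine M1 (1607 ops/s), Juno→Machine M6 (2115 ops/s) — total 1233+2261+1607+2115 = 7216 ops/s.
Row-greedy (each tenant in turn takes its best remaining instance) gives 5877 ops/s, worse by 1339.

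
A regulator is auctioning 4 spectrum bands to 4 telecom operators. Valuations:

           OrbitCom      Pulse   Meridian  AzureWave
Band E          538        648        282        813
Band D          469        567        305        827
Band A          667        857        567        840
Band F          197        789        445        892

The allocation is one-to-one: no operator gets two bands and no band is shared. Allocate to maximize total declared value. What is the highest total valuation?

Max total: $2721M

Optimal: OrbitCom→Band E ($538M), Pulse→Band F ($789M), Meridian→Band A ($567M), AzureWave→Band D ($827M) — total 538+789+567+827 = $2721M.
Max-entry greedy (repeatedly take the single best remaining cell) gives $2592M, worse by 129.
Next-best assignment: OrbitCom→Band E, Pulse→Band A, Meridian→Band F, AzureWave→Band D = $2667M.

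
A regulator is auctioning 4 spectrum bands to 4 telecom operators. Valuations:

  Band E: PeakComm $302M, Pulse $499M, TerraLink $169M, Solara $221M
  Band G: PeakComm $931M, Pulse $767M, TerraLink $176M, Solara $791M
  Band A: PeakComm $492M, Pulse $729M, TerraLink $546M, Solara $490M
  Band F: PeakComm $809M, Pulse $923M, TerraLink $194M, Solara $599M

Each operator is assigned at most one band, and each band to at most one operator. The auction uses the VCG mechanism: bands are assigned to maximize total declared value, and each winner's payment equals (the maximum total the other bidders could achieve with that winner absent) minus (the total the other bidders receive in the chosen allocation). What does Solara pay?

Efficient allocation: PeakComm→Band F ($809M), Pulse→Band E ($499M), TerraLink→Band A ($546M), Solara→Band G ($791M); total welfare W = $2645M.
Solara receives Band G at value $791M, so the others get W − 791 = $1854M.
Without Solara: best allocation of the remaining 3 bidders over all 4 bands is PeakComm→Band G ($931M), Pulse→Band F ($923M), TerraLink→Band A ($546M), total $2400M.
VCG payment = (others' best without Solara) − (others' welfare with Solara) = 2400 − 1854 = $546M.

Solara pays $546M.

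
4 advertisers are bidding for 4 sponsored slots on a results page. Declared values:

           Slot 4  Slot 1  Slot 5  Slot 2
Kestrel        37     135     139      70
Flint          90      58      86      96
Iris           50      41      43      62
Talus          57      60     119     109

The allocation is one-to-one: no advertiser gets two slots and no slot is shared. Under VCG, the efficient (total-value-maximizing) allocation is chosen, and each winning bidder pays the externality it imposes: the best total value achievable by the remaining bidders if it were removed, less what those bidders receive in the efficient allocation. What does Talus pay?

Efficient allocation: Kestrel→Slot 1 ($135), Flint→Slot 4 ($90), Iris→Slot 2 ($62), Talus→Slot 5 ($119); total welfare W = $406.
Talus receives Slot 5 at value $119, so the others get W − 119 = $287.
Without Talus: best allocation of the remaining 3 bidders over all 4 slots is Kestrel→Slot 5 ($139), Flint→Slot 4 ($90), Iris→Slot 2 ($62), total $291.
VCG payment = (others' best without Talus) − (others' welfare with Talus) = 291 − 287 = $4.

Talus pays $4.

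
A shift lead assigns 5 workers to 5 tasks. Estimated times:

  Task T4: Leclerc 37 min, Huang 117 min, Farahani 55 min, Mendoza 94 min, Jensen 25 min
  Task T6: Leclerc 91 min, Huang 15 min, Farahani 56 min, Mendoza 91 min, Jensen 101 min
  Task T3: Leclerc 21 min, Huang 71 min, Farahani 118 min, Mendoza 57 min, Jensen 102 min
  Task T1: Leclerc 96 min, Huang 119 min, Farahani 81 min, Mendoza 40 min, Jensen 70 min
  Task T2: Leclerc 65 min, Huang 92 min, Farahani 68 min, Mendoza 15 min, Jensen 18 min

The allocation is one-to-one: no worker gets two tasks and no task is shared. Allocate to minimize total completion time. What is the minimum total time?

Treat this as an assignment problem: match each worker to one task.
Optimal: Leclerc→Task T3 (21 min), Huang→Task T6 (15 min), Farahani→Task T4 (55 min), Mendoza→Task T1 (40 min), Jensen→Task T2 (18 min) — total 21+15+55+40+18 = 149 min.
Column-greedy (each task in turn goes to its cheapest remaining worker) gives 169 min, worse by 20.
Swapping Jensen↔Huang (Jensen→Task T6 101 min, Huang→Task T2 92 min) adds 160.
No other one-to-one assignment undercuts 149 min.

Min total: 149 min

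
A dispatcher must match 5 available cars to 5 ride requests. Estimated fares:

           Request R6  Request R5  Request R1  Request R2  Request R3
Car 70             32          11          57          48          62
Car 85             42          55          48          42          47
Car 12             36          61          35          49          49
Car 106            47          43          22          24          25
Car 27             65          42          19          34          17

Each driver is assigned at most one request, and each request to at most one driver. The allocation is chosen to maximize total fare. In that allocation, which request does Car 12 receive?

Car 12 receives Request R2.

This is a one-to-one assignment (maximum-weight bipartite matching).
Optimal: Car 70→Request R3 ($62), Car 85→Request R1 ($48), Car 12→Request R2 ($49), Car 106→Request R5 ($43), Car 27→Request R6 ($65) — total 62+48+49+43+65 = $267.
Row-greedy (each driver in turn takes its best remaining request) gives $232, worse by 35.
Car 12's own top request is Request R5 ($61), but forcing Car 12→Request R5 and reassigning the rest optimally gives only $260 — worse by 7.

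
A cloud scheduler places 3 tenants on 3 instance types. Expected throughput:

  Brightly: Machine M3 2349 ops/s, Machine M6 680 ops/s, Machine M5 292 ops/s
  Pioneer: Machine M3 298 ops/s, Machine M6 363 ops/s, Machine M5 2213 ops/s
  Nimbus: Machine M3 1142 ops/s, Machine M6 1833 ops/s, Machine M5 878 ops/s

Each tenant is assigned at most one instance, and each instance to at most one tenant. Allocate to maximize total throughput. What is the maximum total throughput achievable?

Maximum total: 6395 ops/s

Optimal: Brightly→Machine M3 (2349 ops/s), Pioneer→Machine M5 (2213 ops/s), Nimbus→Machine M6 (1833 ops/s) — total 2349+2213+1833 = 6395 ops/s.
Swapping Nimbus↔Brightly (Nimbus→Machine M3 1142 ops/s, Brightly→Machine M6 680 ops/s) loses 2360.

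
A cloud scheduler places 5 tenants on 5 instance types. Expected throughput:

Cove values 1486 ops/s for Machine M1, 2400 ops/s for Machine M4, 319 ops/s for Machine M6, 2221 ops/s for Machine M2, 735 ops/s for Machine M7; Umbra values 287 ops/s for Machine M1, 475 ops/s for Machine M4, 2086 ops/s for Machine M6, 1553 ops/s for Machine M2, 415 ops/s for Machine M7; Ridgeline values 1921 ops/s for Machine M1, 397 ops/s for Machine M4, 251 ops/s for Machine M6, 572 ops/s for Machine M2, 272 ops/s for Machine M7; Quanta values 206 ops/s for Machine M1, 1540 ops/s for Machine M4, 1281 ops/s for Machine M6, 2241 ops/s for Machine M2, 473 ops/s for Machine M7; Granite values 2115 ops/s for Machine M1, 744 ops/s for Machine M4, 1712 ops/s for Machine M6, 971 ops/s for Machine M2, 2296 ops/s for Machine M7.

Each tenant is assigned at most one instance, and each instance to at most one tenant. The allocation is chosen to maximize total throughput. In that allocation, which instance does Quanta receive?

Quanta receives Machine M2.

Optimal: Cove→Machine M4 (2400 ops/s), Umbra→Machine M6 (2086 ops/s), Ridgeline→Machine M1 (1921 ops/s), Quanta→Machine M2 (2241 ops/s), Granite→Machine M7 (2296 ops/s) — total 2400+2086+1921+2241+2296 = 10944 ops/s.
Column-greedy (each instance in turn goes to its best remaining tenant) gives 9114 ops/s, worse by 1830.
Swapping Umbra↔Granite (Umbra→Machine M7 415 ops/s, Granite→Machine M6 1712 ops/s) loses 2255.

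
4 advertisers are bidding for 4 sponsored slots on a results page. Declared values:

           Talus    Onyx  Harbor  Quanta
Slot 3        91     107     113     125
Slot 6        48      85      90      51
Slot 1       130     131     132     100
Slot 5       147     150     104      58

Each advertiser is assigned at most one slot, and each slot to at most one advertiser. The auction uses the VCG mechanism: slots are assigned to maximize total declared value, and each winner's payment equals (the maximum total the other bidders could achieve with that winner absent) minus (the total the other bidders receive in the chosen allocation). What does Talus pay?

Talus pays $42.

Efficient allocation: Talus→Slot 1 ($130), Onyx→Slot 5 ($150), Harbor→Slot 6 ($90), Quanta→Slot 3 ($125); total welfare W = $495.
Talus receives Slot 1 at value $130, so the others get W − 130 = $365.
Without Talus: best allocation of the remaining 3 bidders over all 4 slots is Onyx→Slot 5 ($150), Harbor→Slot 1 ($132), Quanta→Slot 3 ($125), total $407.
VCG payment = (others' best without Talus) − (others' welfare with Talus) = 407 − 365 = $42.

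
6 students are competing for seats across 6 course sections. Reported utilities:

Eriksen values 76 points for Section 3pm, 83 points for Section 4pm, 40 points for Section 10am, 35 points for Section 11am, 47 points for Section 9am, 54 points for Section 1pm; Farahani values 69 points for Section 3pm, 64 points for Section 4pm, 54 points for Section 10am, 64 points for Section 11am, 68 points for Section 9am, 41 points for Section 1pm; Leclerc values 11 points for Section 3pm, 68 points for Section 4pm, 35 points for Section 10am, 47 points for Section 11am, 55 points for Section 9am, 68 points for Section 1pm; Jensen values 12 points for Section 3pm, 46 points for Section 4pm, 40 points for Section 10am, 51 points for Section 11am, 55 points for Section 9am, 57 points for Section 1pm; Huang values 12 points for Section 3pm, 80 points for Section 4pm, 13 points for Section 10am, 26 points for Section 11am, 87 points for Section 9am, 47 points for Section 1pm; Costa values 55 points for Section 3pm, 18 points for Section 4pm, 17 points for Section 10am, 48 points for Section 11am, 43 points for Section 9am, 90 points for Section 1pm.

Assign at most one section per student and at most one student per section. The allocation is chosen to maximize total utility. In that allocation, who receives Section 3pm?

This is a one-to-one assignment (maximum-weight bipartite matching).
Optimal: Eriksen→Section 3pm (76 points), Farahani→Section 10am (54 points), Leclerc→Section 4pm (68 points), Jensen→Section 11am (51 points), Huang→Section 9am (87 points), Costa→Section 1pm (90 points) — total 76+54+68+51+87+90 = 426 points.
Column-greedy (each section in turn goes to its best remaining student) gives 406 points, worse by 20.
No other one-to-one assignment exceeds 426 points.
Eriksen's own top section is Section 4pm (83 points), but forcing Eriksen→Section 4pm and reassigning the rest optimally gives only 416 points — worse by 10.

Eriksen receives Section 3pm.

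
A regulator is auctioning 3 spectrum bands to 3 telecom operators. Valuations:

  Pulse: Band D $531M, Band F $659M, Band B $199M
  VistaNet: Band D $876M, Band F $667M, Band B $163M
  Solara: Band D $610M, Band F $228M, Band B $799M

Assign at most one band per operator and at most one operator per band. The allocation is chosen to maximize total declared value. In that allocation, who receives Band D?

Treat this as an assignment problem: match each operator to one band.
Optimal: Pulse→Band F ($659M), VistaNet→Band D ($876M), Solara→Band B ($799M) — total 659+876+799 = $2334M.
Every other assignment is strictly worse.

VistaNet receives Band D.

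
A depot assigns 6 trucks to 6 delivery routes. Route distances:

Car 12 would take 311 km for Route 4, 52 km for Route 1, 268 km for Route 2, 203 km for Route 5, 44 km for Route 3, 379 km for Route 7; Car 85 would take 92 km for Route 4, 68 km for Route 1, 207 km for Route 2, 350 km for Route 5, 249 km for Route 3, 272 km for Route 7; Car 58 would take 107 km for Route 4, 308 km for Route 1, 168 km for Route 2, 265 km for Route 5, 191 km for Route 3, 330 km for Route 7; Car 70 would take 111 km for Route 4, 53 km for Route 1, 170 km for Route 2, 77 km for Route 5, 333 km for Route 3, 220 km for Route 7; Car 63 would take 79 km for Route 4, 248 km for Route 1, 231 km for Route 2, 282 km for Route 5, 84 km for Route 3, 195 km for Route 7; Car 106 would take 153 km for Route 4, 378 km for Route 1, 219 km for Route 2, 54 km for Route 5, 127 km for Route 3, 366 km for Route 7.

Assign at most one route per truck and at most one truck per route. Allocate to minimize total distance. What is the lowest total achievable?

Minimum total: 606 km

Optimal: Car 12→Route 3 (44 km), Car 85→Route 4 (92 km), Car 58→Route 2 (168 km), Car 70→Route 1 (53 km), Car 63→Route 7 (195 km), Car 106→Route 5 (54 km) — total 44+92+168+53+195+54 = 606 km.
Column-greedy (each route in turn goes to its cheapest remaining truck) gives 822 km, worse by 216.
No other one-to-one assignment undercuts 606 km.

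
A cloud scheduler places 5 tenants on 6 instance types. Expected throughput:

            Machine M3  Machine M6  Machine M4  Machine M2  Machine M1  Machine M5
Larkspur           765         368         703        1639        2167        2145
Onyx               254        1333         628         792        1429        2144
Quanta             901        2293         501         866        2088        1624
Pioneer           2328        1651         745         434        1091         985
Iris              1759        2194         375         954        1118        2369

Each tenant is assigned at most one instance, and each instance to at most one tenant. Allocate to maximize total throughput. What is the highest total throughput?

Maximum total: 10393 ops/s

Optimal: Larkspur→Machine M2 (1639 ops/s), Onyx→Machine M5 (2144 ops/s), Quanta→Machine M1 (2088 ops/s), Pioneer→Machine M3 (2328 ops/s), Iris→Machine M6 (2194 ops/s) — total 1639+2144+2088+2328+2194 = 10393 ops/s.
Next-best assignment: Larkspur→Machine M2, Onyx→Machine M1, Quanta→Machine M6, Pioneer→Machine M3, Iris→Machine M5 = 10058 ops/s.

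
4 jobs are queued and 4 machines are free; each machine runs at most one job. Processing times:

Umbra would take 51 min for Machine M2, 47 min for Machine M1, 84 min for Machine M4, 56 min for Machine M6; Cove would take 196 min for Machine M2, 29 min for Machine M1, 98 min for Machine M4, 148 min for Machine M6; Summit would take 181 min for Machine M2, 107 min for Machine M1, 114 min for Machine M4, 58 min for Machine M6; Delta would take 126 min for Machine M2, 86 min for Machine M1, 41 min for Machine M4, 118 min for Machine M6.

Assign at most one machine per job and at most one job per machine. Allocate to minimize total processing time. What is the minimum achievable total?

This is a one-to-one assignment (minimum-cost bipartite matching).
Optimal: Umbra→Machine M2 (51 min), Cove→Machine M1 (29 min), Summit→Machine M6 (58 min), Delta→Machine M4 (41 min) — total 51+29+58+41 = 179 min.
Row-greedy (each job in turn takes its cheapest remaining machine) gives 329 min, worse by 150.
Next-best assignment: Umbra→Machine M2, Cove→Machine M4, Summit→Machine M6, Delta→Machine M1 = 293 min.

Min total: 179 min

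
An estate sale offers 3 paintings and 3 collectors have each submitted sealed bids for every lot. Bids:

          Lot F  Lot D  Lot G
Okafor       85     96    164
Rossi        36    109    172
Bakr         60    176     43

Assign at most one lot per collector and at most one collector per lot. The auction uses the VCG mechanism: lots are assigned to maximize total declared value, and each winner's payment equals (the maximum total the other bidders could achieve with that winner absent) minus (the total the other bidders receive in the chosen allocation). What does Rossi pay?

Rossi pays $79.

Efficient allocation: Okafor→Lot F ($85), Rossi→Lot G ($172), Bakr→Lot D ($176); total welfare W = $433.
Rossi receives Lot G at value $172, so the others get W − 172 = $261.
Without Rossi: best allocation of the remaining 2 bidders over all 3 lots is Okafor→Lot G ($164), Bakr→Lot D ($176), total $340.
VCG payment = (others' best without Rossi) − (others' welfare with Rossi) = 340 − 261 = $79.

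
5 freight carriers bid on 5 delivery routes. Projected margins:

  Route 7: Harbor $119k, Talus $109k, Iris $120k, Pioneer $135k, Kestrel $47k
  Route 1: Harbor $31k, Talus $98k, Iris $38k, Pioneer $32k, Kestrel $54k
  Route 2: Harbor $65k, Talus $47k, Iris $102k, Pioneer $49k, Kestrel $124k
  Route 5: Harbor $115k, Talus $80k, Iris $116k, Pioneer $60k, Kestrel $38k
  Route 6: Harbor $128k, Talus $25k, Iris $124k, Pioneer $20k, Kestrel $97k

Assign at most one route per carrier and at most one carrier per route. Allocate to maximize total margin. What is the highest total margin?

Max total: $601k

Optimal: Harbor→Route 6 ($128k), Talus→Route 1 ($98k), Iris→Route 5 ($116k), Pioneer→Route 7 ($135k), Kestrel→Route 2 ($124k) — total 128+98+116+135+124 = $601k.
Row-greedy (each carrier in turn takes its best remaining route) gives $456k, worse by 145.
Swapping Kestrel↔Iris (Kestrel→Route 5 $38k, Iris→Route 2 $102k) loses 100.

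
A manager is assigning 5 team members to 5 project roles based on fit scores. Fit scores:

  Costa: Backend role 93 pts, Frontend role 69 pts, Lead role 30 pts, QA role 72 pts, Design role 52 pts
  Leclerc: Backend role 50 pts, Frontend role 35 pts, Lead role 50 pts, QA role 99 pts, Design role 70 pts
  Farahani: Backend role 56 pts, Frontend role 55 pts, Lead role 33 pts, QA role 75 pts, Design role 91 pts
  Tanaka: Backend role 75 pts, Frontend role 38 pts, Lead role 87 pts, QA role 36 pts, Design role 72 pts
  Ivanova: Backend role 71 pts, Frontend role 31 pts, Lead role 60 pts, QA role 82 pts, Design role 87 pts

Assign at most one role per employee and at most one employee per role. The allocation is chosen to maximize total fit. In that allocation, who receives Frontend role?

Farahani receives Frontend role.

Optimal: Costa→Backend role (93 pts), Leclerc→QA role (99 pts), Farahani→Frontend role (55 pts), Tanaka→Lead role (87 pts), Ivanova→Design role (87 pts) — total 93+99+55+87+87 = 421 pts.
Row-greedy (each employee in turn takes its best remaining role) gives 401 pts, worse by 20.
Next-best assignment: Costa→Frontend role, Leclerc→QA role, Farahani→Design role, Tanaka→Lead role, Ivanova→Backend role = 417 pts.
Every other assignment is strictly worse.
Farahani's own top role is Design role (91 pts), but forcing Farahani→Design role and reassigning the rest optimally gives only 417 pts — worse by 4.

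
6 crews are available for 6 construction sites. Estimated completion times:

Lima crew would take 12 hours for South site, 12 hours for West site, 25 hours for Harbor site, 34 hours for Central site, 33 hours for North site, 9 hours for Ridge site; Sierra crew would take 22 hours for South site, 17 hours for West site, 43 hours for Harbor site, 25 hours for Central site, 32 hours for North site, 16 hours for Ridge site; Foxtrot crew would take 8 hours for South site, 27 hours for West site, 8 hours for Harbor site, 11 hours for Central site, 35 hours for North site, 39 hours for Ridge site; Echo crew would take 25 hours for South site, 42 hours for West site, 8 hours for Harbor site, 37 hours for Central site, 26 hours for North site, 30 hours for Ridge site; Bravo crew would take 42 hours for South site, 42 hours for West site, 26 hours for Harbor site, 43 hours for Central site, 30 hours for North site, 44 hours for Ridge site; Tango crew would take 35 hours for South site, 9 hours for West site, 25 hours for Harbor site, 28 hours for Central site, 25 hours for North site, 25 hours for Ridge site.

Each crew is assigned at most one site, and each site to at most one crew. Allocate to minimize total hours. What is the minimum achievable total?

This is a one-to-one assignment (minimum-cost bipartite matching).
Optimal: Lima crew→South site (12 hours), Sierra crew→Ridge site (16 hours), Foxtrot crew→Central site (11 hours), Echo crew→Harbor site (8 hours), Bravo crew→North site (30 hours), Tango crew→West site (9 hours) — total 12+16+11+8+30+9 = 86 hours.
Column-greedy (each site in turn goes to its cheapest remaining crew) gives 89 hours, worse by 3.

Min total: 86 hours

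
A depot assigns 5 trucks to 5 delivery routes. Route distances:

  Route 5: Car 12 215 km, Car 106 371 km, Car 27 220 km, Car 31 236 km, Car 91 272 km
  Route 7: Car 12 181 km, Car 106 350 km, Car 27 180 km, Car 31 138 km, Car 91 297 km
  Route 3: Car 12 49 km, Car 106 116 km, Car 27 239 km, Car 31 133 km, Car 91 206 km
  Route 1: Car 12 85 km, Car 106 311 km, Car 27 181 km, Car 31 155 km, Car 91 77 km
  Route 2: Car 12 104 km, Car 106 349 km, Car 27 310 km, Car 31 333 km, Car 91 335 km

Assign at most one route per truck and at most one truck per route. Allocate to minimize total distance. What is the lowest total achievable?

Minimum total: 655 km

Optimal: Car 12→Route 2 (104 km), Car 106→Route 3 (116 km), Car 27→Route 5 (220 km), Car 31→Route 7 (138 km), Car 91→Route 1 (77 km) — total 104+116+220+138+77 = 655 km.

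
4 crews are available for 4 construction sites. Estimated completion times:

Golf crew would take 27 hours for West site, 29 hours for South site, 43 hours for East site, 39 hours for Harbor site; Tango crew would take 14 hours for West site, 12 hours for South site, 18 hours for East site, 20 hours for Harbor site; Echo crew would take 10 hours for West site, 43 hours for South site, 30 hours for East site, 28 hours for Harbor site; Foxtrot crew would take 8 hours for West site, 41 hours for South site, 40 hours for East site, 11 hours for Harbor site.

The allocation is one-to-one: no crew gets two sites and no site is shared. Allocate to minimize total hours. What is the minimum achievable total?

Optimal: Golf crew→South site (29 hours), Tango crew→East site (18 hours), Echo crew→West site (10 hours), Foxtrot crew→Harbor site (11 hours) — total 29+18+10+11 = 68 hours.
Next-best assignment: Golf crew→East site, Tango crew→South site, Echo crew→West site, Foxtrot crew→Harbor site = 76 hours.

Min total: 68 hours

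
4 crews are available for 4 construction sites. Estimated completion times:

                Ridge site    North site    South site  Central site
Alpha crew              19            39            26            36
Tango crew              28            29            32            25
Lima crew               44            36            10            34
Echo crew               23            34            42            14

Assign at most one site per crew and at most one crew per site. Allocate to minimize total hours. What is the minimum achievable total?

Treat this as an assignment problem: match each crew to one site.
Optimal: Alpha crew→Ridge site (19 hours), Tango crew→North site (29 hours), Lima crew→South site (10 hours), Echo crew→Central site (14 hours) — total 19+29+10+14 = 72 hours.
Checked against all permutations: 72 hours is optimal.

Min total: 72 hours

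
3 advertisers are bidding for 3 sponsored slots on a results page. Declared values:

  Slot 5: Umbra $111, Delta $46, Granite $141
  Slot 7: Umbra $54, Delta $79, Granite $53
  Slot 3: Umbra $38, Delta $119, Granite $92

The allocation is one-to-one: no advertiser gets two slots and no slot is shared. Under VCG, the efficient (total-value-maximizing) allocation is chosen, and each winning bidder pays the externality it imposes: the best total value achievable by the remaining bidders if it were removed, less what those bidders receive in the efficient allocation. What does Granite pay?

Efficient allocation: Umbra→Slot 7 ($54), Delta→Slot 3 ($119), Granite→Slot 5 ($141); total welfare W = $314.
Granite receives Slot 5 at value $141, so the others get W − 141 = $173.
Without Granite: best allocation of the remaining 2 bidders over all 3 slots is Umbra→Slot 5 ($111), Delta→Slot 3 ($119), total $230.
VCG payment = (others' best without Granite) − (others' welfare with Granite) = 230 − 173 = $57.

Granite pays $57.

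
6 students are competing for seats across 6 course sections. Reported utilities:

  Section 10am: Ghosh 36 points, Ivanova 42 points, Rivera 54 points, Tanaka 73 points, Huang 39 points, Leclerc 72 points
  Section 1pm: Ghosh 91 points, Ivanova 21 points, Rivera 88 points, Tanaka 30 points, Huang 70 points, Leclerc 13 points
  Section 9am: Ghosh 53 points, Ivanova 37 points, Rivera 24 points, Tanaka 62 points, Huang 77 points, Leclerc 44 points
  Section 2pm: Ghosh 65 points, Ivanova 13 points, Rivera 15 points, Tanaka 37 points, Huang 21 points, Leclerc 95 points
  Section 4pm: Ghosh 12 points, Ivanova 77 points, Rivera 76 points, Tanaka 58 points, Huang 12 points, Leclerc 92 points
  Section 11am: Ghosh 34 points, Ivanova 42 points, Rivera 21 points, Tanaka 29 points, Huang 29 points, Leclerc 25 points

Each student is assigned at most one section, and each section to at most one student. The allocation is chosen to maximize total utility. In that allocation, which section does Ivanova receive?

This is the linear assignment problem.
Optimal: Ghosh→Section 1pm (91 points), Ivanova→Section 11am (42 points), Rivera→Section 4pm (76 points), Tanaka→Section 10am (73 points), Huang→Section 9am (77 points), Leclerc→Section 2pm (95 points) — total 91+42+76+73+77+95 = 454 points.
Column-greedy (each section in turn goes to its best remaining student) gives 434 points, worse by 20.
Ivanova's own top section is Section 4pm (77 points), but forcing Ivanova→Section 4pm and reassigning the rest optimally gives only 444 points — worse by 10.

Ivanova receives Section 11am.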